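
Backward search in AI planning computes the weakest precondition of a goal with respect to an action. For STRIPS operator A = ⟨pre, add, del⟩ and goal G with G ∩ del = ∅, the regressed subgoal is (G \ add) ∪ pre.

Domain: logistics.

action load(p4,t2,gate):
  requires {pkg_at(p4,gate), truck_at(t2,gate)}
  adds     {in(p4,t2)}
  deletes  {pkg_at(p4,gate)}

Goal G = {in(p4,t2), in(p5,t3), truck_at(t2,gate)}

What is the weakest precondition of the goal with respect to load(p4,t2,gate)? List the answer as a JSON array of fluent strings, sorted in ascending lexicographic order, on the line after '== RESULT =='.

Compute (G \ add) ∪ pre:
  G ∩ del = {}  (empty — regression defined)
  G \ add = {in(p4,t2), in(p5,t3), truck_at(t2,gate)} \ {in(p4,t2)} = {in(p5,t3), truck_at(t2,gate)}
  ∪ pre   = {in(p5,t3), truck_at(t2,gate)} ∪ {pkg_at(p4,gate), truck_at(t2,gate)}
          = {in(p5,t3), pkg_at(p4,gate), truck_at(t2,gate)}

== RESULT ==
["in(p5,t3)", "pkg_at(p4,gate)", "truck_at(t2,gate)"]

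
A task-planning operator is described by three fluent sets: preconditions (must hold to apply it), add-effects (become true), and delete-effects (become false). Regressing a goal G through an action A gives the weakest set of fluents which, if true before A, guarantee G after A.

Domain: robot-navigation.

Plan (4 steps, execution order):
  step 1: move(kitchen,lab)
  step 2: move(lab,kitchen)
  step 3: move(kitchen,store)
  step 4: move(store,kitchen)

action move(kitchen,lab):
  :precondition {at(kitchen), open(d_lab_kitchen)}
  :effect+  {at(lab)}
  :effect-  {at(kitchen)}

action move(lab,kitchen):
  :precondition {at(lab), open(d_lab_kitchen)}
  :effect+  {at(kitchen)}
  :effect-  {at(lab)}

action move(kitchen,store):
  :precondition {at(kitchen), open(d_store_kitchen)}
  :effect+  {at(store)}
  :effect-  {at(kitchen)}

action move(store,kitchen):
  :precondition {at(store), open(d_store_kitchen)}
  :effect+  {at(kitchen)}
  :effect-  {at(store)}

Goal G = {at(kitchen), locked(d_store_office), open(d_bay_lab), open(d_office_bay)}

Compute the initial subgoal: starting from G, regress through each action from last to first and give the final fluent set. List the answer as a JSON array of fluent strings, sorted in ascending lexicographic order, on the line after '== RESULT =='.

Regress step by step:
  through step 4 (move(store,kitchen)): drop {at(kitchen)}, keep {locked(d_store_office), open(d_bay_lab), open(d_office_bay)}, require {at(store), open(d_store_kitchen)}
    → {at(store), locked(d_store_office), open(d_bay_lab), open(d_office_bay), open(d_store_kitchen)}
  through step 3 (move(kitchen,store)): drop {at(store)}, keep {locked(d_store_office), open(d_bay_lab), open(d_office_bay), open(d_store_kitchen)}, require {at(kitchen), open(d_store_kitchen)}
    → {at(kitchen), locked(d_store_office), open(d_bay_lab), open(d_office_bay), open(d_store_kitchen)}
  through step 2 (move(lab,kitchen)): drop {at(kitchen)}, keep {locked(d_store_office), open(d_bay_lab), open(d_office_bay), open(d_store_kitchen)}, require {at(lab), open(d_lab_kitchen)}
    → {at(lab), locked(d_store_office), open(d_bay_lab), open(d_lab_kitchen), open(d_office_bay), open(d_store_kitchen)}
  through step 1 (move(kitchen,lab)): drop {at(lab)}, keep {locked(d_store_office), open(d_bay_lab), open(d_lab_kitchen), open(d_office_bay), open(d_store_kitchen)}, require {at(kitchen), open(d_lab_kitchen)}
    → {at(kitchen), locked(d_store_office), open(d_bay_lab), open(d_lab_kitchen), open(d_office_bay), open(d_store_kitchen)}

== RESULT ==
["at(kitchen)", "locked(d_store_office)", "open(d_bay_lab)", "open(d_lab_kitchen)", "open(d_office_bay)", "open(d_store_kitchen)"]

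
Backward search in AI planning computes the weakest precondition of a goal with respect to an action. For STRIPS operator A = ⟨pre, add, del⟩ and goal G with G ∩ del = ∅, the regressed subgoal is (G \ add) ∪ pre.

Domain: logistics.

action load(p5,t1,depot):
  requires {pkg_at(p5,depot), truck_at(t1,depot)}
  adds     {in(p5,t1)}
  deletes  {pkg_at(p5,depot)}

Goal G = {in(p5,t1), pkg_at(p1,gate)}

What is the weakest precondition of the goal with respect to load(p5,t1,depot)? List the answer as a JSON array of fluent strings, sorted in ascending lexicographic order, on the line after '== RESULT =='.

Compute (G \ add) ∪ pre:
  G ∩ del = {}  (empty — regression defined)
  G \ add = {in(p5,t1), pkg_at(p1,gate)} \ {in(p5,t1)} = {pkg_at(p1,gate)}
  ∪ pre   = {pkg_at(p1,gate)} ∪ {pkg_at(p5,depot), truck_at(t1,depot)}
          = {pkg_at(p1,gate), pkg_at(p5,depot), truck_at(t1,depot)}

== RESULT ==
["pkg_at(p1,gate)", "pkg_at(p5,depot)", "truck_at(t1,depot)"]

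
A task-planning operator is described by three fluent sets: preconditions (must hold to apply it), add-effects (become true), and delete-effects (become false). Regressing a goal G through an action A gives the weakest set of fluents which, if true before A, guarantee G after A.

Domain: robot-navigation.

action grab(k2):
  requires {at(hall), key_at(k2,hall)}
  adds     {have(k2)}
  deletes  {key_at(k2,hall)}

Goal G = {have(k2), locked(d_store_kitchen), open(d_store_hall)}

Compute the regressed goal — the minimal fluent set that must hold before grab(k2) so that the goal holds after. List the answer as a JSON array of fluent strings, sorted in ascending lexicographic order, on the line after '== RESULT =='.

Compute (G \ add) ∪ pre:
  G ∩ del = {}  (empty — regression defined)
  G \ add = {have(k2), locked(d_store_kitchen), open(d_store_hall)} \ {have(k2)} = {locked(d_store_kitchen), open(d_store_hall)}
  ∪ pre   = {locked(d_store_kitchen), open(d_store_hall)} ∪ {at(hall), key_at(k2,hall)}
          = {at(hall), key_at(k2,hall), locked(d_store_kitchen), open(d_store_hall)}

== RESULT ==
["at(hall)", "key_at(k2,hall)", "locked(d_store_kitchen)", "open(d_store_hall)"]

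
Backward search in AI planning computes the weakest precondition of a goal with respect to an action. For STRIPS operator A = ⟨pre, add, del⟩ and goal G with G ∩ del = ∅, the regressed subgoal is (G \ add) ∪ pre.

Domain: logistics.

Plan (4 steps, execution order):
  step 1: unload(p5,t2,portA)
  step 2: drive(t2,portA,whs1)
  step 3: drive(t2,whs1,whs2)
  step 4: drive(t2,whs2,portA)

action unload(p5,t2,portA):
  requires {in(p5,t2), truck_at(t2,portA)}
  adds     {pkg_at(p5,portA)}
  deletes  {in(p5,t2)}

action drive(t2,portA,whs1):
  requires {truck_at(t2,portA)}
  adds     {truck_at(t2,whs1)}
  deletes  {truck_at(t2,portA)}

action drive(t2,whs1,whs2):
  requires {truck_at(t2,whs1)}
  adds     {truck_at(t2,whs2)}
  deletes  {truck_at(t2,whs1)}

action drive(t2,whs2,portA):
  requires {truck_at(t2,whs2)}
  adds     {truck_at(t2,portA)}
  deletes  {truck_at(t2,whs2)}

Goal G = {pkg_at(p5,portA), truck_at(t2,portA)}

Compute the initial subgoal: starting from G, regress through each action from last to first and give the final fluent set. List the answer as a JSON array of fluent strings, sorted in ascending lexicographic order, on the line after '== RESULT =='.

Work backward from the goal:
  through step 4 (drive(t2,whs2,portA)): drop {truck_at(t2,portA)}, keep {pkg_at(p5,portA)}, require {truck_at(t2,whs2)}
    → {pkg_at(p5,portA), truck_at(t2,whs2)}
  through step 3 (drive(t2,whs1,whs2)): drop {truck_at(t2,whs2)}, keep {pkg_at(p5,portA)}, require {truck_at(t2,whs1)}
    → {pkg_at(p5,portA), truck_at(t2,whs1)}
  through step 2 (drive(t2,portA,whs1)): drop {truck_at(t2,whs1)}, keep {pkg_at(p5,portA)}, require {truck_at(t2,portA)}
    → {pkg_at(p5,portA), truck_at(t2,portA)}
  through step 1 (unload(p5,t2,portA)): drop {pkg_at(p5,portA)}, keep {truck_at(t2,portA)}, require {in(p5,t2), truck_at(t2,portA)}
    → {in(p5,t2), truck_at(t2,portA)}

== RESULT ==
["in(p5,t2)", "truck_at(t2,portA)"]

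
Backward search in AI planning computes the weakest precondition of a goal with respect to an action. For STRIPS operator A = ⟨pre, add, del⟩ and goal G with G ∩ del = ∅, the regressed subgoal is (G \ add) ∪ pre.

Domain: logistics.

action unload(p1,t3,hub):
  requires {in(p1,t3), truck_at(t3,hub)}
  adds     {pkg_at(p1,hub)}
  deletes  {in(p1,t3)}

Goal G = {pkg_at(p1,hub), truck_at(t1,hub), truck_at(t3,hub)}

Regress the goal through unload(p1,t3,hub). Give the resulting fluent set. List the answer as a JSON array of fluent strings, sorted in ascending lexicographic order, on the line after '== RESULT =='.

Compute (G \ add) ∪ pre:
  G ∩ del = {}  (empty — regression defined)
  G \ add = {pkg_at(p1,hub), truck_at(t1,hub), truck_at(t3,hub)} \ {pkg_at(p1,hub)} = {truck_at(t1,hub), truck_at(t3,hub)}
  ∪ pre   = {truck_at(t1,hub), truck_at(t3,hub)} ∪ {in(p1,t3), truck_at(t3,hub)}
          = {in(p1,t3), truck_at(t1,hub), truck_at(t3,hub)}

== RESULT ==
["in(p1,t3)", "truck_at(t1,hub)", "truck_at(t3,hub)"]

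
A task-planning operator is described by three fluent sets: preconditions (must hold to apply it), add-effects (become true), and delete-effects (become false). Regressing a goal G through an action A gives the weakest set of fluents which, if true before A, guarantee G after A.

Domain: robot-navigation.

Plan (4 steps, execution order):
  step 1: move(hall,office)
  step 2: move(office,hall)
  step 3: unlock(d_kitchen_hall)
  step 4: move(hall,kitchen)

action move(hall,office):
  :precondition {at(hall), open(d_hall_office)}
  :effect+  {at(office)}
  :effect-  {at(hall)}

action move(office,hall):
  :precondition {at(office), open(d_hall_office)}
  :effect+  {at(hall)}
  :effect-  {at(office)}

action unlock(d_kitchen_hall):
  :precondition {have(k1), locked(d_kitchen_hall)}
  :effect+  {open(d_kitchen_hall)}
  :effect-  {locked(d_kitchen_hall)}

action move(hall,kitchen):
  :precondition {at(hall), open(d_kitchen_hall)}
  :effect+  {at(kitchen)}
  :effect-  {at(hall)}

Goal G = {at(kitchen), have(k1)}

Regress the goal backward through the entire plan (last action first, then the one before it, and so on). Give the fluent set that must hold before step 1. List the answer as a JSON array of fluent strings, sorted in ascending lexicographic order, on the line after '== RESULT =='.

Regress step by step:
  through step 4 (move(hall,kitchen)): drop {at(kitchen)}, keep {have(k1)}, require {at(hall), open(d_kitchen_hall)}
    → {at(hall), have(k1), open(d_kitchen_hall)}
  through step 3 (unlock(d_kitchen_hall)): drop {open(d_kitchen_hall)}, keep {at(hall), have(k1)}, require {have(k1), locked(d_kitchen_hall)}
    → {at(hall), have(k1), locked(d_kitchen_hall)}
  through step 2 (move(office,hall)): drop {at(hall)}, keep {have(k1), locked(d_kitchen_hall)}, require {at(office), open(d_hall_office)}
    → {at(office), have(k1), locked(d_kitchen_hall), open(d_hall_office)}
  through step 1 (move(hall,office)): drop {at(office)}, keep {have(k1), locked(d_kitchen_hall), open(d_hall_office)}, require {at(hall), open(d_hall_office)}
    → {at(hall), have(k1), locked(d_kitchen_hall), open(d_hall_office)}

== RESULT ==
["at(hall)", "have(k1)", "locked(d_kitchen_hall)", "open(d_hall_office)"]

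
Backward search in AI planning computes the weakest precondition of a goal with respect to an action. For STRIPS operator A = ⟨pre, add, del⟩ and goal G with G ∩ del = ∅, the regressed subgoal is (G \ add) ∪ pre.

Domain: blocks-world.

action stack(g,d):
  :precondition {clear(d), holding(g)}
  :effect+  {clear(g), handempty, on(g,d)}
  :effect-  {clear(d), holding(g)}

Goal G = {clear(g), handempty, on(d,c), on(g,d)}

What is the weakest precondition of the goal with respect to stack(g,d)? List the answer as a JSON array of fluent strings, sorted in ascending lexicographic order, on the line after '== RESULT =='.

Regress:
  G ∩ del = {}  (empty — regression defined)
  G \ add = {clear(g), handempty, on(d,c), on(g,d)} \ {clear(g), handempty, on(g,d)} = {on(d,c)}
  ∪ pre   = {on(d,c)} ∪ {clear(d), holding(g)}
          = {clear(d), holding(g), on(d,c)}

== RESULT ==
["clear(d)", "holding(g)", "on(d,c)"]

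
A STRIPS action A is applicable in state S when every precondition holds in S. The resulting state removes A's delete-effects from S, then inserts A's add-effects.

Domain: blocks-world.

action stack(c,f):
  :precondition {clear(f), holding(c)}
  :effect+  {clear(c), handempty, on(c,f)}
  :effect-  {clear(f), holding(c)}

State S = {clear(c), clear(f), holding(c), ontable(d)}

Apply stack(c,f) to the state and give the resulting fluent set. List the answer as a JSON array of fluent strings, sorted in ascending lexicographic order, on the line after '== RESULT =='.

Compute (S \ del) ∪ add:
  pre ⊆ S: {clear(f), holding(c)} ⊆ S  — applicable
  S \ del = {clear(c), ontable(d)}
  ∪ add   = {clear(c), handempty, on(c,f), ontable(d)}

== RESULT ==
["clear(c)", "handempty", "on(c,f)", "ontable(d)"]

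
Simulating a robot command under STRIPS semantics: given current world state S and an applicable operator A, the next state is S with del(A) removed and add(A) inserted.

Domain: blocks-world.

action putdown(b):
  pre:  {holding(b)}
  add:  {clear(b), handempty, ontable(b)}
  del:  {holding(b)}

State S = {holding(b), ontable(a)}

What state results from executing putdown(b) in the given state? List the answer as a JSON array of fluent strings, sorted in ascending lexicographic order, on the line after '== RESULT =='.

Progress:
  pre ⊆ S: {holding(b)} ⊆ S  — applicable
  S \ del = {ontable(a)}
  ∪ add   = {clear(b), handempty, ontable(a), ontable(b)}

== RESULT ==
["clear(b)", "handempty", "ontable(a)", "ontable(b)"]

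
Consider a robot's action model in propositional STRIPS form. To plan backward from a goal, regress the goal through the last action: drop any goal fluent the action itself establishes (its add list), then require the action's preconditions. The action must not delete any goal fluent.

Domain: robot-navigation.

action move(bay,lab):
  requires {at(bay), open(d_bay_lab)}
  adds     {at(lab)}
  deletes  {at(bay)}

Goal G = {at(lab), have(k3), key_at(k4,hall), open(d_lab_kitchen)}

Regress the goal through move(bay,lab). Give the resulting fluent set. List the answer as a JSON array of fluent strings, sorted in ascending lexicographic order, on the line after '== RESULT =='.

Regress:
  G ∩ del = {}  (empty — regression defined)
  G \ add = {at(lab), have(k3), key_at(k4,hall), open(d_lab_kitchen)} \ {at(lab)} = {have(k3), key_at(k4,hall), open(d_lab_kitchen)}
  ∪ pre   = {have(k3), key_at(k4,hall), open(d_lab_kitchen)} ∪ {at(bay), open(d_bay_lab)}
          = {at(bay), have(k3), key_at(k4,hall), open(d_bay_lab), open(d_lab_kitchen)}

== RESULT ==
["at(bay)", "have(k3)", "key_at(k4,hall)", "open(d_bay_lab)", "open(d_lab_kitchen)"]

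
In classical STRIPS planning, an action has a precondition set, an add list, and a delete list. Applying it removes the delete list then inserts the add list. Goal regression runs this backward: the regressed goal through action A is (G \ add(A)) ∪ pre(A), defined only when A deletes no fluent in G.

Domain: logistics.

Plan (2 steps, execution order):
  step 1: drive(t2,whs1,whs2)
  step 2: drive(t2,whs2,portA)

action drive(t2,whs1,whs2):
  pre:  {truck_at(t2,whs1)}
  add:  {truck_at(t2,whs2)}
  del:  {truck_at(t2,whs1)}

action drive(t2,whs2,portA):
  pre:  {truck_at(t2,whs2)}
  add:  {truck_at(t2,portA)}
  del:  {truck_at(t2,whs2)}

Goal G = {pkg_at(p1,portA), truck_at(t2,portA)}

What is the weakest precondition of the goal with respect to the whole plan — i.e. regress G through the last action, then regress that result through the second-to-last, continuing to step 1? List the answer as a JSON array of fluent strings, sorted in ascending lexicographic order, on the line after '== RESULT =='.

Work backward from the goal:
  through step 2 (drive(t2,whs2,portA)): drop {truck_at(t2,portA)}, keep {pkg_at(p1,portA)}, require {truck_at(t2,whs2)}
    → {pkg_at(p1,portA), truck_at(t2,whs2)}
  through step 1 (drive(t2,whs1,whs2)): drop {truck_at(t2,whs2)}, keep {pkg_at(p1,portA)}, require {truck_at(t2,whs1)}
    → {pkg_at(p1,portA), truck_at(t2,whs1)}

== RESULT ==
["pkg_at(p1,portA)", "truck_at(t2,whs1)"]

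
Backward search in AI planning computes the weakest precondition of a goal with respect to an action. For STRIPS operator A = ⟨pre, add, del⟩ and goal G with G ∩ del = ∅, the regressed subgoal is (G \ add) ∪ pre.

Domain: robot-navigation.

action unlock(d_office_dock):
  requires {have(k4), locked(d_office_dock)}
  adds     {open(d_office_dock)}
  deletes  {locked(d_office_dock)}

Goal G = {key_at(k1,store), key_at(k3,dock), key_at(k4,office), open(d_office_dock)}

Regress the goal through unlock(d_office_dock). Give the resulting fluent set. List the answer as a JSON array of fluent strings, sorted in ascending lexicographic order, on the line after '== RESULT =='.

Compute (G \ add) ∪ pre:
  G ∩ del = {}  (empty — regression defined)
  G \ add = {key_at(k1,store), key_at(k3,dock), key_at(k4,office), open(d_office_dock)} \ {open(d_office_dock)} = {key_at(k1,store), key_at(k3,dock), key_at(k4,office)}
  ∪ pre   = {key_at(k1,store), key_at(k3,dock), key_at(k4,office)} ∪ {have(k4), locked(d_office_dock)}
          = {have(k4), key_at(k1,store), key_at(k3,dock), key_at(k4,office), locked(d_office_dock)}

== RESULT ==
["have(k4)", "key_at(k1,store)", "key_at(k3,dock)", "key_at(k4,office)", "locked(d_office_dock)"]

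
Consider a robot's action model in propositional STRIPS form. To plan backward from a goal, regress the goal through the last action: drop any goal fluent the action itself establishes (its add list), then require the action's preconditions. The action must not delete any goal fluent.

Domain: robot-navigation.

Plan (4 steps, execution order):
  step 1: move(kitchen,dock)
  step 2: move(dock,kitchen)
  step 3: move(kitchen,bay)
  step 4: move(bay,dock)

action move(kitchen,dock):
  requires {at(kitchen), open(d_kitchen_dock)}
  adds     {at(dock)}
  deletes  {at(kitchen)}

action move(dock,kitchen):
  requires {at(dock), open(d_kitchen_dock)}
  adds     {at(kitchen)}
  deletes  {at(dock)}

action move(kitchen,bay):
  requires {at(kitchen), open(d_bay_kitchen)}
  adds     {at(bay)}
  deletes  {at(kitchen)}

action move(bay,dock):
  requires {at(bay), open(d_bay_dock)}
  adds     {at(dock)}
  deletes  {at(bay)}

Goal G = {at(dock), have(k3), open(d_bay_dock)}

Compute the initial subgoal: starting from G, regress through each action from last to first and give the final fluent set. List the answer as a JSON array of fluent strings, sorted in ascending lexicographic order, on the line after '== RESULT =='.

Regress step by step:
  through step 4 (move(bay,dock)): drop {at(dock)}, keep {have(k3), open(d_bay_dock)}, require {at(bay), open(d_bay_dock)}
    → {at(bay), have(k3), open(d_bay_dock)}
  through step 3 (move(kitchen,bay)): drop {at(bay)}, keep {have(k3), open(d_bay_dock)}, require {at(kitchen), open(d_bay_kitchen)}
    → {at(kitchen), have(k3), open(d_bay_dock), open(d_bay_kitchen)}
  through step 2 (move(dock,kitchen)): drop {at(kitchen)}, keep {have(k3), open(d_bay_dock), open(d_bay_kitchen)}, require {at(dock), open(d_kitchen_dock)}
    → {at(dock), have(k3), open(d_bay_dock), open(d_bay_kitchen), open(d_kitchen_dock)}
  through step 1 (move(kitchen,dock)): drop {at(dock)}, keep {have(k3), open(d_bay_dock), open(d_bay_kitchen), open(d_kitchen_dock)}, require {at(kitchen), open(d_kitchen_dock)}
    → {at(kitchen), have(k3), open(d_bay_dock), open(d_bay_kitchen), open(d_kitchen_dock)}

== RESULT ==
["at(kitchen)", "have(k3)", "open(d_bay_dock)", "open(d_bay_kitchen)", "open(d_kitchen_dock)"]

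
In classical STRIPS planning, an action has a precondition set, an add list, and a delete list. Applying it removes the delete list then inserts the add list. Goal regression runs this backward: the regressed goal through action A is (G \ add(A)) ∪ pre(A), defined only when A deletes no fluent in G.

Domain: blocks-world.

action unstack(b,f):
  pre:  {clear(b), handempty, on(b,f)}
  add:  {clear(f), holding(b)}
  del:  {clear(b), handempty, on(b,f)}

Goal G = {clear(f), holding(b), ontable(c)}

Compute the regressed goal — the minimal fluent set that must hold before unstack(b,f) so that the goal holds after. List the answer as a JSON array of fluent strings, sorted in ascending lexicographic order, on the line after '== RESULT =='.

Compute (G \ add) ∪ pre:
  G ∩ del = {}  (empty — regression defined)
  G \ add = {clear(f), holding(b), ontable(c)} \ {clear(f), holding(b)} = {ontable(c)}
  ∪ pre   = {ontable(c)} ∪ {clear(b), handempty, on(b,f)}
          = {clear(b), handempty, on(b,f), ontable(c)}

== RESULT ==
["clear(b)", "handempty", "on(b,f)", "ontable(c)"]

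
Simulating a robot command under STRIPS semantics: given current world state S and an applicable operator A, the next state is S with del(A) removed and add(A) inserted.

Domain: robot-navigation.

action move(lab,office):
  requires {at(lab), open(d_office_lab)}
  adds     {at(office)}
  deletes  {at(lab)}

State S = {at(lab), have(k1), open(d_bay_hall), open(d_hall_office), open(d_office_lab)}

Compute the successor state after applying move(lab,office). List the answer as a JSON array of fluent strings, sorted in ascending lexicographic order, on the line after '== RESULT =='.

Progress:
  pre ⊆ S: {at(lab), open(d_office_lab)} ⊆ S  — applicable
  S \ del = {have(k1), open(d_bay_hall), open(d_hall_office), open(d_office_lab)}
  ∪ add   = {at(office), have(k1), open(d_bay_hall), open(d_hall_office), open(d_office_lab)}

== RESULT ==
["at(office)", "have(k1)", "open(d_bay_hall)", "open(d_hall_office)", "open(d_office_lab)"]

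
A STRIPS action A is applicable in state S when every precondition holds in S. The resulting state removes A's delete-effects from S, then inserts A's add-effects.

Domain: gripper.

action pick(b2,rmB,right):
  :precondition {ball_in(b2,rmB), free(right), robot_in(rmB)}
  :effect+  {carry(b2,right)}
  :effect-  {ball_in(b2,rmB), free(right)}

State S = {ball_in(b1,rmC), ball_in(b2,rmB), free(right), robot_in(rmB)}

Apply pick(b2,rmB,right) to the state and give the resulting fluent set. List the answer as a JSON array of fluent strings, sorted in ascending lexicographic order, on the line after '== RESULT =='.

Compute (S \ del) ∪ add:
  pre ⊆ S: {ball_in(b2,rmB), free(right), robot_in(rmB)} ⊆ S  — applicable
  S \ del = {ball_in(b1,rmC), robot_in(rmB)}
  ∪ add   = {ball_in(b1,rmC), carry(b2,right), robot_in(rmB)}

== RESULT ==
["ball_in(b1,rmC)", "carry(b2,right)", "robot_in(rmB)"]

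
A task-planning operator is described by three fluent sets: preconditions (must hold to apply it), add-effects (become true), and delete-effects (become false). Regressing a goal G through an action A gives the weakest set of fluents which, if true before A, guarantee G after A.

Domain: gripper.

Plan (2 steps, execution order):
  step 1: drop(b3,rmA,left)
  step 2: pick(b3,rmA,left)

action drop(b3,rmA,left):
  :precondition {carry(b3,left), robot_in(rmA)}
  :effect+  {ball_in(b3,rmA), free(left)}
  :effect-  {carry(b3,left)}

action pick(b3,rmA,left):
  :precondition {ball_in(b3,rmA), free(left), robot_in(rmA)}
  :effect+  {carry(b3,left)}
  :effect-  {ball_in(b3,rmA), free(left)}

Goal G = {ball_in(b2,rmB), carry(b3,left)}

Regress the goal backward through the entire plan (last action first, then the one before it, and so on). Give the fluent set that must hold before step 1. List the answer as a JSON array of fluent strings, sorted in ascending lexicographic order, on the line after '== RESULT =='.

Work backward from the goal:
  through step 2 (pick(b3,rmA,left)): drop {carry(b3,left)}, keep {ball_in(b2,rmB)}, require {ball_in(b3,rmA), free(left), robot_in(rmA)}
    → {ball_in(b2,rmB), ball_in(b3,rmA), free(left), robot_in(rmA)}
  through step 1 (drop(b3,rmA,left)): drop {ball_in(b3,rmA), free(left)}, keep {ball_in(b2,rmB), robot_in(rmA)}, require {carry(b3,left), robot_in(rmA)}
    → {ball_in(b2,rmB), carry(b3,left), robot_in(rmA)}

== RESULT ==
["ball_in(b2,rmB)", "carry(b3,left)", "robot_in(rmA)"]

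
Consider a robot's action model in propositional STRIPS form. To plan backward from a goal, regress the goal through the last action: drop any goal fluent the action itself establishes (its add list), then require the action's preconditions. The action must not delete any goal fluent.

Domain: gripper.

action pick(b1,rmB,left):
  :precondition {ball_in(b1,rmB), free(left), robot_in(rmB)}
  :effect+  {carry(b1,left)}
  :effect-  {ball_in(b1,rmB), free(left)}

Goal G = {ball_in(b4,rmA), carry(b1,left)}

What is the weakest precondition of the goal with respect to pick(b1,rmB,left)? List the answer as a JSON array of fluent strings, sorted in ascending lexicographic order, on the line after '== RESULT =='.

Compute (G \ add) ∪ pre:
  G ∩ del = {}  (empty — regression defined)
  G \ add = {ball_in(b4,rmA), carry(b1,left)} \ {carry(b1,left)} = {ball_in(b4,rmA)}
  ∪ pre   = {ball_in(b4,rmA)} ∪ {ball_in(b1,rmB), free(left), robot_in(rmB)}
          = {ball_in(b1,rmB), ball_in(b4,rmA), free(left), robot_in(rmB)}

== RESULT ==
["ball_in(b1,rmB)", "ball_in(b4,rmA)", "free(left)", "robot_in(rmB)"]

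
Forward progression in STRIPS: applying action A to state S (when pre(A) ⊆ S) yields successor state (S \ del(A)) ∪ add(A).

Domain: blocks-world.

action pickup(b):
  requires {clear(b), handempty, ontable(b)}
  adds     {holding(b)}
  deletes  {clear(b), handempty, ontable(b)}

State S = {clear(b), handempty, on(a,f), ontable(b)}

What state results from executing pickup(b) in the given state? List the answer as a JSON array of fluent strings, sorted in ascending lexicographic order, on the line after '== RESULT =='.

Progress:
  pre ⊆ S: {clear(b), handempty, ontable(b)} ⊆ S  — applicable
  S \ del = {on(a,f)}
  ∪ add   = {holding(b), on(a,f)}

== RESULT ==
["holding(b)", "on(a,f)"]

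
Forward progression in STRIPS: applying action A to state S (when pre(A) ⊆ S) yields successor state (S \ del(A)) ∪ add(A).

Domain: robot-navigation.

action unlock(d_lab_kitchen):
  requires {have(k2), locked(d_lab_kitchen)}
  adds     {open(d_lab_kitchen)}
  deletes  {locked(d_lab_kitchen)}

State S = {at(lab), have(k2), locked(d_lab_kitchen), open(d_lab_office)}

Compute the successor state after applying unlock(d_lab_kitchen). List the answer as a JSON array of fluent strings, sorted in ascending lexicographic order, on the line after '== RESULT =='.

Progress:
  pre ⊆ S: {have(k2), locked(d_lab_kitchen)} ⊆ S  — applicable
  S \ del = {at(lab), have(k2), open(d_lab_office)}
  ∪ add   = {at(lab), have(k2), open(d_lab_kitchen), open(d_lab_office)}

== RESULT ==
["at(lab)", "have(k2)", "open(d_lab_kitchen)", "open(d_lab_office)"]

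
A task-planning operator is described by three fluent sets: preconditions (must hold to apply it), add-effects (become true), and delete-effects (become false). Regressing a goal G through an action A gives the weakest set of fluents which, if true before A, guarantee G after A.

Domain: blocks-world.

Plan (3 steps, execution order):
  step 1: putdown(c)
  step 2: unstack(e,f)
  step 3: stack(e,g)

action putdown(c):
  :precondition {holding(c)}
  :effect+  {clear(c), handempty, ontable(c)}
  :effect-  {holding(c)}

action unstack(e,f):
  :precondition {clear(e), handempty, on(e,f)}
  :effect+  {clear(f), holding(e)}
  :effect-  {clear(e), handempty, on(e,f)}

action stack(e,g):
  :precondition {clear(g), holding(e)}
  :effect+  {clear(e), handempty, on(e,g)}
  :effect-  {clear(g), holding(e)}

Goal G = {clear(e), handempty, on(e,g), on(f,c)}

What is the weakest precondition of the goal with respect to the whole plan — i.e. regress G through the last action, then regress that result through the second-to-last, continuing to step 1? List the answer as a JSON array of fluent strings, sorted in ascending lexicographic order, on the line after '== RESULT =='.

Regress step by step:
  through step 3 (stack(e,g)): drop {clear(e), handempty, on(e,g)}, keep {on(f,c)}, require {clear(g), holding(e)}
    → {clear(g), holding(e), on(f,c)}
  through step 2 (unstack(e,f)): drop {holding(e)}, keep {clear(g), on(f,c)}, require {clear(e), handempty, on(e,f)}
    → {clear(e), clear(g), handempty, on(e,f), on(f,c)}
  through step 1 (putdown(c)): drop {handempty}, keep {clear(e), clear(g), on(e,f), on(f,c)}, require {holding(c)}
    → {clear(e), clear(g), holding(c), on(e,f), on(f,c)}

== RESULT ==
["clear(e)", "clear(g)", "holding(c)", "on(e,f)", "on(f,c)"]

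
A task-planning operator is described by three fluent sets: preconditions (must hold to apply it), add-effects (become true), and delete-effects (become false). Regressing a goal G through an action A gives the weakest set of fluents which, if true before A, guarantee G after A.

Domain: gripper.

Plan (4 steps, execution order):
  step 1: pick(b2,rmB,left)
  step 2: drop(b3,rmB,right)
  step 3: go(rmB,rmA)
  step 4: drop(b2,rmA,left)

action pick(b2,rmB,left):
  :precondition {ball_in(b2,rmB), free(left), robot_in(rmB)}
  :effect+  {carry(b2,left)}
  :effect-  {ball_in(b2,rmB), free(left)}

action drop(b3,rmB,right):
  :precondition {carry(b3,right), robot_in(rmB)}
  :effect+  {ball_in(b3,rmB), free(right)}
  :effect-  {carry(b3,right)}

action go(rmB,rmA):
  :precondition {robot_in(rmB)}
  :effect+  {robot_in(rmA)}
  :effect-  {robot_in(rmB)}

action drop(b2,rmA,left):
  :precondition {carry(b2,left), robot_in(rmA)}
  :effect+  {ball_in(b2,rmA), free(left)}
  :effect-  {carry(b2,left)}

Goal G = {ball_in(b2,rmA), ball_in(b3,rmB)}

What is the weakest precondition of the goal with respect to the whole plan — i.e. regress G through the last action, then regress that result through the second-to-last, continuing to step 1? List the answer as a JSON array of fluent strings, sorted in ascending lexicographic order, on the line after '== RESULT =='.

Regress step by step:
  through step 4 (drop(b2,rmA,left)): drop {ball_in(b2,rmA)}, keep {ball_in(b3,rmB)}, require {carry(b2,left), robot_in(rmA)}
    → {ball_in(b3,rmB), carry(b2,left), robot_in(rmA)}
  through step 3 (go(rmB,rmA)): drop {robot_in(rmA)}, keep {ball_in(b3,rmB), carry(b2,left)}, require {robot_in(rmB)}
    → {ball_in(b3,rmB), carry(b2,left), robot_in(rmB)}
  through step 2 (drop(b3,rmB,right)): drop {ball_in(b3,rmB)}, keep {carry(b2,left), robot_in(rmB)}, require {carry(b3,right), robot_in(rmB)}
    → {carry(b2,left), carry(b3,right), robot_in(rmB)}
  through step 1 (pick(b2,rmB,left)): drop {carry(b2,left)}, keep {carry(b3,right), robot_in(rmB)}, require {ball_in(b2,rmB), free(left), robot_in(rmB)}
    → {ball_in(b2,rmB), carry(b3,right), free(left), robot_in(rmB)}

== RESULT ==
["ball_in(b2,rmB)", "carry(b3,right)", "free(left)", "robot_in(rmB)"]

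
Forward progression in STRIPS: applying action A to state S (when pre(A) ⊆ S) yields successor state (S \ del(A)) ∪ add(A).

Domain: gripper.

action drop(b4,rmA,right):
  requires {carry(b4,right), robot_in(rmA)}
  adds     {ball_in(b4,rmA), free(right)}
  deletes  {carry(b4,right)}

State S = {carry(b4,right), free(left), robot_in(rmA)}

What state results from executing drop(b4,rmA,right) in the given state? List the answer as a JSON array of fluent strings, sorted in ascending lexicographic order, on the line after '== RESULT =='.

Progress:
  pre ⊆ S: {carry(b4,right), robot_in(rmA)} ⊆ S  — applicable
  S \ del = {free(left), robot_in(rmA)}
  ∪ add   = {ball_in(b4,rmA), free(left), free(right), robot_in(rmA)}

== RESULT ==
["ball_in(b4,rmA)", "free(left)", "free(right)", "robot_in(rmA)"]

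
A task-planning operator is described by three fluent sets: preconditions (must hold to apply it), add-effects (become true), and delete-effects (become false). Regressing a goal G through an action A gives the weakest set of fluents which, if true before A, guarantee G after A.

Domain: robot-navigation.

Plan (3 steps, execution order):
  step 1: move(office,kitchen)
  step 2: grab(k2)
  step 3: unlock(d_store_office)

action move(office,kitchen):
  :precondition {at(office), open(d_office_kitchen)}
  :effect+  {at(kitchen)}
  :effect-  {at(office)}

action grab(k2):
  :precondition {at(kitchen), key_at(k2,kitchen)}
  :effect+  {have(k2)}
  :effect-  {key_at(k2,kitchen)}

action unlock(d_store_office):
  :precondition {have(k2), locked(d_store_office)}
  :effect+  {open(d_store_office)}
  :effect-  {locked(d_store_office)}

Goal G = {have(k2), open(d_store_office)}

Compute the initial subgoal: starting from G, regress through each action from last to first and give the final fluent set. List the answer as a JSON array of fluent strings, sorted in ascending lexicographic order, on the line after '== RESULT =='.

Regress step by step:
  through step 3 (unlock(d_store_office)): drop {open(d_store_office)}, keep {have(k2)}, require {have(k2), locked(d_store_office)}
    → {have(k2), locked(d_store_office)}
  through step 2 (grab(k2)): drop {have(k2)}, keep {locked(d_store_office)}, require {at(kitchen), key_at(k2,kitchen)}
    → {at(kitchen), key_at(k2,kitchen), locked(d_store_office)}
  through step 1 (move(office,kitchen)): drop {at(kitchen)}, keep {key_at(k2,kitchen), locked(d_store_office)}, require {at(office), open(d_office_kitchen)}
    → {at(office), key_at(k2,kitchen), locked(d_store_office), open(d_office_kitchen)}

== RESULT ==
["at(office)", "key_at(k2,kitchen)", "locked(d_store_office)", "open(d_office_kitchen)"]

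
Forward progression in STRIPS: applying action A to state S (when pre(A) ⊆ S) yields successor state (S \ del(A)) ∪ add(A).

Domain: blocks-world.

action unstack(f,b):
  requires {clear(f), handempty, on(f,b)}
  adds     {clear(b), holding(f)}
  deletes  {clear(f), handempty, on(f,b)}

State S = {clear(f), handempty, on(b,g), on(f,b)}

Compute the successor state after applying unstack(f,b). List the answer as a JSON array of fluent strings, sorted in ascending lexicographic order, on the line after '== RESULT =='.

Compute (S \ del) ∪ add:
  pre ⊆ S: {clear(f), handempty, on(f,b)} ⊆ S  — applicable
  S \ del = {on(b,g)}
  ∪ add   = {clear(b), holding(f), on(b,g)}

== RESULT ==
["clear(b)", "holding(f)", "on(b,g)"]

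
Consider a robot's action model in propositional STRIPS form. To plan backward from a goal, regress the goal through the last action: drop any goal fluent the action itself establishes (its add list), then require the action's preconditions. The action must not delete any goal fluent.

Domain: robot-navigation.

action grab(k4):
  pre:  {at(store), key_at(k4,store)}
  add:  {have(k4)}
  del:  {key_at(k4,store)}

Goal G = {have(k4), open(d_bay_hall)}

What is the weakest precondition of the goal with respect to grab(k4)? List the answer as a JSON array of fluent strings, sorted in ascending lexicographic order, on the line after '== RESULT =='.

Regress:
  G ∩ del = {}  (empty — regression defined)
  G \ add = {have(k4), open(d_bay_hall)} \ {have(k4)} = {open(d_bay_hall)}
  ∪ pre   = {open(d_bay_hall)} ∪ {at(store), key_at(k4,store)}
          = {at(store), key_at(k4,store), open(d_bay_hall)}

== RESULT ==
["at(store)", "key_at(k4,store)", "open(d_bay_hall)"]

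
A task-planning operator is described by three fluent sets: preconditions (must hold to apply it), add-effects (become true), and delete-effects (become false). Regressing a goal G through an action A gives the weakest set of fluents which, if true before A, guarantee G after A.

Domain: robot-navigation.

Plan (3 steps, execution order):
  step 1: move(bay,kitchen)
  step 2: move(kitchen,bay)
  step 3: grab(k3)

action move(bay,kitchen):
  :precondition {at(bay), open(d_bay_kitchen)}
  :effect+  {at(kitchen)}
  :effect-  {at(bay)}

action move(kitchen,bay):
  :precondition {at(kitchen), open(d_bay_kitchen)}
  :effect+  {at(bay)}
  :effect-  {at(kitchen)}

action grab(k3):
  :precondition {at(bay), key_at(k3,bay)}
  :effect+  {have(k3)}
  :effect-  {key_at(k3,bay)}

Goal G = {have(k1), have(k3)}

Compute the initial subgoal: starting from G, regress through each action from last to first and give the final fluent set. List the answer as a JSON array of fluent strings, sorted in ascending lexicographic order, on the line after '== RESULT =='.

Regress step by step:
  through step 3 (grab(k3)): drop {have(k3)}, keep {have(k1)}, require {at(bay), key_at(k3,bay)}
    → {at(bay), have(k1), key_at(k3,bay)}
  through step 2 (move(kitchen,bay)): drop {at(bay)}, keep {have(k1), key_at(k3,bay)}, require {at(kitchen), open(d_bay_kitchen)}
    → {at(kitchen), have(k1), key_at(k3,bay), open(d_bay_kitchen)}
  through step 1 (move(bay,kitchen)): drop {at(kitchen)}, keep {have(k1), key_at(k3,bay), open(d_bay_kitchen)}, require {at(bay), open(d_bay_kitchen)}
    → {at(bay), have(k1), key_at(k3,bay), open(d_bay_kitchen)}

== RESULT ==
["at(bay)", "have(k1)", "key_at(k3,bay)", "open(d_bay_kitchen)"]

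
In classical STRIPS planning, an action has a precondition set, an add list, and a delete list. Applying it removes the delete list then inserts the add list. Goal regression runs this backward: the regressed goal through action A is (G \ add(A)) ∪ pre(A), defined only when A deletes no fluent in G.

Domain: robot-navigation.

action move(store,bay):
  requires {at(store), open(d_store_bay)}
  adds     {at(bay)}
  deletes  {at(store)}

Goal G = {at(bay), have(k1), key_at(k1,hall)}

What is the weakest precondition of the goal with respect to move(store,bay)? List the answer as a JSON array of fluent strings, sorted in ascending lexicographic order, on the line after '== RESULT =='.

Compute (G \ add) ∪ pre:
  G ∩ del = {}  (empty — regression defined)
  G \ add = {at(bay), have(k1), key_at(k1,hall)} \ {at(bay)} = {have(k1), key_at(k1,hall)}
  ∪ pre   = {have(k1), key_at(k1,hall)} ∪ {at(store), open(d_store_bay)}
          = {at(store), have(k1), key_at(k1,hall), open(d_store_bay)}

== RESULT ==
["at(store)", "have(k1)", "key_at(k1,hall)", "open(d_store_bay)"]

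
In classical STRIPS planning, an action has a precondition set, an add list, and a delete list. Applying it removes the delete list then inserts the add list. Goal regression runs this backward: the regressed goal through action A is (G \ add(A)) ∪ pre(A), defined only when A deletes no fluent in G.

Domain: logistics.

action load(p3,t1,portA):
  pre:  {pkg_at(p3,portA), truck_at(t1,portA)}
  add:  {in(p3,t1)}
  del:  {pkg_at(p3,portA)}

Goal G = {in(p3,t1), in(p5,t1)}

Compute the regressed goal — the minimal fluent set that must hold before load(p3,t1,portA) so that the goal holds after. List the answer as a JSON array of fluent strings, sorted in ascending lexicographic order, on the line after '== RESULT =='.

Compute (G \ add) ∪ pre:
  G ∩ del = {}  (empty — regression defined)
  G \ add = {in(p3,t1), in(p5,t1)} \ {in(p3,t1)} = {in(p5,t1)}
  ∪ pre   = {in(p5,t1)} ∪ {pkg_at(p3,portA), truck_at(t1,portA)}
          = {in(p5,t1), pkg_at(p3,portA), truck_at(t1,portA)}

== RESULT ==
["in(p5,t1)", "pkg_at(p3,portA)", "truck_at(t1,portA)"]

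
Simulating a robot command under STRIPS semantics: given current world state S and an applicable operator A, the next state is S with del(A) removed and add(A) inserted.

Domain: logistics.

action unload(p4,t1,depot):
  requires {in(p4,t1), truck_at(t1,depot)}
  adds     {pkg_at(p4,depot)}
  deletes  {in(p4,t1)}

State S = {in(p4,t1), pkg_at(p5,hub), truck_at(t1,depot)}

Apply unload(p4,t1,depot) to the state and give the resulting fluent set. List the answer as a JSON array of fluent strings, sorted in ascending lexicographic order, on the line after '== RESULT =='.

Progress:
  pre ⊆ S: {in(p4,t1), truck_at(t1,depot)} ⊆ S  — applicable
  S \ del = {pkg_at(p5,hub), truck_at(t1,depot)}
  ∪ add   = {pkg_at(p4,depot), pkg_at(p5,hub), truck_at(t1,depot)}

== RESULT ==
["pkg_at(p4,depot)", "pkg_at(p5,hub)", "truck_at(t1,depot)"]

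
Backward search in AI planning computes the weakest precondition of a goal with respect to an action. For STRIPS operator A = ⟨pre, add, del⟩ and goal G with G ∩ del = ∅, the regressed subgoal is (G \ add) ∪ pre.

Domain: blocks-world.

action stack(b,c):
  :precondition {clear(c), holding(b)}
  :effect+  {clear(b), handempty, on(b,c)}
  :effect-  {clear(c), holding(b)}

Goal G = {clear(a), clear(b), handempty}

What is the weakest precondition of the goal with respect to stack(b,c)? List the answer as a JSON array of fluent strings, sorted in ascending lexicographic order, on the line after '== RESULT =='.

Regress:
  G ∩ del = {}  (empty — regression defined)
  G \ add = {clear(a), clear(b), handempty} \ {clear(b), handempty, on(b,c)} = {clear(a)}
  ∪ pre   = {clear(a)} ∪ {clear(c), holding(b)}
          = {clear(a), clear(c), holding(b)}

== RESULT ==
["clear(a)", "clear(c)", "holding(b)"]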